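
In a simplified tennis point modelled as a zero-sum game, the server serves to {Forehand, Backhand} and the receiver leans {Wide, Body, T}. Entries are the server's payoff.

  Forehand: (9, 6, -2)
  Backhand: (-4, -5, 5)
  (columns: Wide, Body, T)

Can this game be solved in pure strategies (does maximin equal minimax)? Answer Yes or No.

Row minima: Forehand → -2, Backhand → -5; maximin = -2.
Column maxima: Wide → 9, Body → 6, T → 5; minimax = 5.
-2 ≠ 5, so no pure-strategy equilibrium exists.

No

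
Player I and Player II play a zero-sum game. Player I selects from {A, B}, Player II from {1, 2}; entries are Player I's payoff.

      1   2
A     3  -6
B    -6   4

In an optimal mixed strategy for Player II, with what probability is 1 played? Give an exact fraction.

10/19

Row minima: A → -6, B → -6; maximin = -6.
Column maxima: 1 → 3, 2 → 4; minimax = 3.
-6 ≠ 3, so there is no saddle point; optimal play is mixed.
Let Player I play A with probability p. Expected payoff against 1: 3p + (-6)(1−p) = 9p − 6; against 2: (-6)p + 4(1−p) = −10p + 4.
Setting these equal: 9p − 6 = −10p + 4 ⇒ 19p = 10 ⇒ p = 10/19, and the value is (9)·(10/19) − 6 = -24/19.
For Player II: with q = P(1), equating A's and B's payoffs gives 9q − 6 = −10q + 4 ⇒ q = 10/19.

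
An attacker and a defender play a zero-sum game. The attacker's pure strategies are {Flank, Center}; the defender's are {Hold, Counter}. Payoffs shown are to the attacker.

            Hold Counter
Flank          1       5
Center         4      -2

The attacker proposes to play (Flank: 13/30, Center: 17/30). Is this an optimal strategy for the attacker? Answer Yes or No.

Against Hold this mix gives (13/30)·1 + (17/30)·4 = 27/10.
Against Counter this mix gives (13/30)·5 + (17/30)·(-2) = 31/30.
The defender will play Counter, holding the attacker to 31/30. Shifting weight toward the row that does better against Counter would raise this floor (the equalizing mix achieves 11/5 against both Counter and Hold), so the proposed strategy is not optimal.

No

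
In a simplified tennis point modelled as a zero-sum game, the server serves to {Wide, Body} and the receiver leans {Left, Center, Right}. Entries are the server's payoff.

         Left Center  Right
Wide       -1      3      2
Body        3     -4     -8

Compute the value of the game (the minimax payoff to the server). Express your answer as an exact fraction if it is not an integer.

-1/7

Row minima: Wide → -1, Body → -8; maximin = -1.
Column maxima: Left → 3, Center → 3, Right → 2; minimax = 2.
-1 ≠ 2, so there is no saddle point; optimal play is mixed.
Center is strictly dominated by Right (it gives the server strictly more in every row), so the receiver never plays it.
On the remaining 2×2 (Wide, Body vs Left, Right):
Let the server play Wide with probability p. Expected payoff against Left: (-1)p + 3(1−p) = −4p + 3; against Right: 2p + (-8)(1−p) = 10p − 8.
Setting these equal: −4p + 3 = 10p − 8 ⇒ −14p = -11 ⇒ p = 11/14, and the value is (-4)·(11/14) + 3 = -1/7.
For the receiver: with q = P(Left), equating Wide's and Body's payoffs gives −3q + 2 = 11q − 8 ⇒ q = 5/7.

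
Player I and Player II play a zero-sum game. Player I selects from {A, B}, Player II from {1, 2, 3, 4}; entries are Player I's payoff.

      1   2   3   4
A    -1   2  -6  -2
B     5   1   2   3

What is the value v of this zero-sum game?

10/9

Row minima: A → -6, B → 1; maximin = 1.
Column maxima: 1 → 5, 2 → 2, 3 → 2, 4 → 3; minimax = 2.
1 ≠ 2, so there is no saddle point; optimal play is mixed.
1 is strictly dominated by 3 (it gives Player I strictly more in every row), so Player II never plays it.
4 is strictly dominated by 3 (it gives Player I strictly more in every row), so Player II never plays it.
On the remaining 2×2 (A, B vs 2, 3):
Let Player I play A with probability p. Expected payoff against 2: 2p + 1(1−p) = p + 1; against 3: (-6)p + 2(1−p) = −8p + 2.
Setting these equal: p + 1 = −8p + 2 ⇒ 9p = 1 ⇒ p = 1/9, and the value is (1)·(1/9) + 1 = 10/9.
For Player II: with q = P(2), equating A's and B's payoffs gives 8q − 6 = −q + 2 ⇒ q = 8/9.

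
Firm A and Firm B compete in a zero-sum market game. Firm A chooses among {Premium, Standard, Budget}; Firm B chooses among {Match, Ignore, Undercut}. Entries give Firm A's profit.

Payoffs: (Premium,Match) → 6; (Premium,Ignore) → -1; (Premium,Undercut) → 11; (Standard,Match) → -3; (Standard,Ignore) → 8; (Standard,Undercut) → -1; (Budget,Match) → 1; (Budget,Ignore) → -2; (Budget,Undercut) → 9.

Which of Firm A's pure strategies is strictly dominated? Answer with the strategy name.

Premium gives a strictly higher payoff than Budget against every column: 6 > 1, -1 > -2, 11 > 9.
So Budget is strictly dominated and Firm A never plays it.

Budget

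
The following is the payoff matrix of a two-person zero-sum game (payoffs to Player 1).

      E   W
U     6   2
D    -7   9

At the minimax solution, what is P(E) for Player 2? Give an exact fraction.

7/20

Row minima: U → 2, D → -7; maximin = 2.
Column maxima: E → 6, W → 9; minimax = 6.
2 ≠ 6, so there is no saddle point; optimal play is mixed.
Let Player 1 play U with probability p. Expected payoff against E: 6p + (-7)(1−p) = 13p − 7; against W: 2p + 9(1−p) = −7p + 9.
Setting these equal: 13p − 7 = −7p + 9 ⇒ 20p = 16 ⇒ p = 4/5, and the value is (13)·(4/5) − 7 = 17/5.
For Player 2: with q = P(E), equating U's and D's payoffs gives 4q + 2 = −16q + 9 ⇒ q = 7/20.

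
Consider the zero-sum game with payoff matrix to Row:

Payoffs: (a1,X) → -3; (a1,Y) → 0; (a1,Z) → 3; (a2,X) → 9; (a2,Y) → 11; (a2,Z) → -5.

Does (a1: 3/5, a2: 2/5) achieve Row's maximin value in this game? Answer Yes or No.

No

Against X this mix gives (3/5)·(-3) + (2/5)·9 = 9/5.
Against Y this mix gives (3/5)·0 + (2/5)·11 = 22/5.
Against Z this mix gives (3/5)·3 + (2/5)·(-5) = -1/5.
Column will play Z, holding Row to -1/5. Shifting weight toward the row that does better against Z would raise this floor (the equalizing mix achieves 3/5 against both Z and X), so the proposed strategy is not optimal.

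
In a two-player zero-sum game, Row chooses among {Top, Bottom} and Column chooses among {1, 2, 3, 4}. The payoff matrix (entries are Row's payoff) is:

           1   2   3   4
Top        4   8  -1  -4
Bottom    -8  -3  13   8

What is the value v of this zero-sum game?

Row minima: Top → -4, Bottom → -8; maximin = -4.
Column maxima: 1 → 4, 2 → 8, 3 → 13, 4 → 8; minimax = 4.
-4 ≠ 4, so there is no saddle point; optimal play is mixed.
2 is strictly dominated by 1 (it gives Row strictly more in every row), so Column never plays it.
3 is strictly dominated by 4 (it gives Row strictly more in every row), so Column never plays it.
On the remaining 2×2 (Top, Bottom vs 1, 4):
Let Row play Top with probability p. Expected payoff against 1: 4p + (-8)(1−p) = 12p − 8; against 4: (-4)p + 8(1−p) = −12p + 8.
Setting these equal: 12p − 8 = −12p + 8 ⇒ 24p = 16 ⇒ p = 2/3, and the value is (12)·(2/3) − 8 = 0.
For Column: with q = P(1), equating Top's and Bottom's payoffs gives 8q − 4 = −16q + 8 ⇒ q = 1/2.

0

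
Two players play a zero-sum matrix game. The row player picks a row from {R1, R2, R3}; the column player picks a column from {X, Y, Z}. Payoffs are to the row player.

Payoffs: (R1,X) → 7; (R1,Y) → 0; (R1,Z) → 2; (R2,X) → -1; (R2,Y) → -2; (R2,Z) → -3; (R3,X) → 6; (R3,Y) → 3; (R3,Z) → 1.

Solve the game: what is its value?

3/2

Row minima: R1 → 0, R2 → -3, R3 → 1; maximin = 1.
Column maxima: X → 7, Y → 3, Z → 2; minimax = 2.
1 ≠ 2, so there is no saddle point; optimal play is mixed.
R2 is strictly dominated by R1, so the row player never plays it.
X is strictly dominated by Y (it gives the row player strictly more in every row), so the column player never plays it.
On the remaining 2×2 (R1, R3 vs Y, Z):
Let the row player play R1 with probability p. Expected payoff against Y: 0p + 3(1−p) = −3p + 3; against Z: 2p + 1(1−p) = p + 1.
Setting these equal: −3p + 3 = p + 1 ⇒ −4p = -2 ⇒ p = 1/2, and the value is (-3)·(1/2) + 3 = 3/2.
For the column player: with q = P(Y), equating R1's and R3's payoffs gives −2q + 2 = 2q + 1 ⇒ q = 1/4.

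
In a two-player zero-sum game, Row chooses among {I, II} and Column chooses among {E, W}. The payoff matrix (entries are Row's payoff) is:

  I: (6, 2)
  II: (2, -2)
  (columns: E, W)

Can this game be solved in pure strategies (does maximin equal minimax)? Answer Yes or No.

Yes

Row minima: I → 2, II → -2; maximin = 2.
Column maxima: E → 6, W → 2; minimax = 2.
maximin = minimax = 2, so a saddle point exists.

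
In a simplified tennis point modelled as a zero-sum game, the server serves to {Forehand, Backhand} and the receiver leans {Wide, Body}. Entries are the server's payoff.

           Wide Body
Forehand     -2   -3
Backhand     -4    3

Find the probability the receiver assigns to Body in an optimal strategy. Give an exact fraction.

1/4

Row minima: Forehand → -3, Backhand → -4; maximin = -3.
Column maxima: Wide → -2, Body → 3; minimax = -2.
-3 ≠ -2, so there is no saddle point; optimal play is mixed.
Let the server play Forehand with probability p. Expected payoff against Wide: (-2)p + (-4)(1−p) = 2p − 4; against Body: (-3)p + 3(1−p) = −6p + 3.
Setting these equal: 2p − 4 = −6p + 3 ⇒ 8p = 7 ⇒ p = 7/8, and the value is (2)·(7/8) − 4 = -9/4.
For the receiver: with q = P(Wide), equating Forehand's and Backhand's payoffs gives q − 3 = −7q + 3 ⇒ q = 3/4.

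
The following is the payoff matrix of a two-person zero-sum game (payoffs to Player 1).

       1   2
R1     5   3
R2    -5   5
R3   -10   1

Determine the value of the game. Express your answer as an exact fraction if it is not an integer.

Row minima: R1 → 3, R2 → -5, R3 → -10; maximin = 3.
Column maxima: 1 → 5, 2 → 5; minimax = 5.
3 ≠ 5, so there is no saddle point; optimal play is mixed.
R3 is strictly dominated by R1, so Player 1 never plays it.
On the remaining 2×2 (R1, R2 vs 1, 2):
Let Player 1 play R1 with probability p. Expected payoff against 1: 5p + (-5)(1−p) = 10p − 5; against 2: 3p + 5(1−p) = −2p + 5.
Setting these equal: 10p − 5 = −2p + 5 ⇒ 12p = 10 ⇒ p = 5/6, and the value is (10)·(5/6) − 5 = 10/3.
For Player 2: with q = P(1), equating R1's and R2's payoffs gives 2q + 3 = −10q + 5 ⇒ q = 1/6.

10/3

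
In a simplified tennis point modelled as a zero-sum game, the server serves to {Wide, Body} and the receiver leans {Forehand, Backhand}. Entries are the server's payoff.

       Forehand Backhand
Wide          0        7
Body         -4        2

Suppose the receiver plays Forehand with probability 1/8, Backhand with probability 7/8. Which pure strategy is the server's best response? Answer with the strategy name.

Expected payoff of Wide: (1/8)·0 + (7/8)·7 = 49/8.
Expected payoff of Body: (1/8)·(-4) + (7/8)·2 = 5/4.
The largest is 49/8, so the server's best response is Wide.

Wide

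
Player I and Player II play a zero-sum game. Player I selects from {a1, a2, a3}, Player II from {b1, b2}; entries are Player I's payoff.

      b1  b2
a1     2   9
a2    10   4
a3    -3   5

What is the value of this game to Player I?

Row minima: a1 → 2, a2 → 4, a3 → -3; maximin = 4.
Column maxima: b1 → 10, b2 → 9; minimax = 9.
4 ≠ 9, so there is no saddle point; optimal play is mixed.
a3 is strictly dominated by a1, so Player I never plays it.
On the remaining 2×2 (a1, a2 vs b1, b2):
Let Player I play a1 with probability p. Expected payoff against b1: 2p + 10(1−p) = −8p + 10; against b2: 9p + 4(1−p) = 5p + 4.
Setting these equal: −8p + 10 = 5p + 4 ⇒ −13p = -6 ⇒ p = 6/13, and the value is (-8)·(6/13) + 10 = 82/13.
For Player II: with q = P(b1), equating a1's and a2's payoffs gives −7q + 9 = 6q + 4 ⇒ q = 5/13.

82/13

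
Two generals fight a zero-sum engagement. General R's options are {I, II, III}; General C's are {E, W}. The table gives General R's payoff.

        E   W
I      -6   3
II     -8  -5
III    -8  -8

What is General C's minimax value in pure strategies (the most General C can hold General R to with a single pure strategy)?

-6

Column maxima: E → -6, W → 3.
The smallest of these is -6.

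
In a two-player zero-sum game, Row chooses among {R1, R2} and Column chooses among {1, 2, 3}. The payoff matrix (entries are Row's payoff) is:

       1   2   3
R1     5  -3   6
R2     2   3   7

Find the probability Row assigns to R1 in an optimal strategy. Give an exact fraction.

Row minima: R1 → -3, R2 → 2; maximin = 2.
Column maxima: 1 → 5, 2 → 3, 3 → 7; minimax = 3.
2 ≠ 3, so there is no saddle point; optimal play is mixed.
3 is strictly dominated by 1 (it gives Row strictly more in every row), so Column never plays it.
On the remaining 2×2 (R1, R2 vs 1, 2):
Let Row play R1 with probability p. Expected payoff against 1: 5p + 2(1−p) = 3p + 2; against 2: (-3)p + 3(1−p) = −6p + 3.
Setting these equal: 3p + 2 = −6p + 3 ⇒ 9p = 1 ⇒ p = 1/9, and the value is (3)·(1/9) + 2 = 7/3.
For Column: with q = P(1), equating R1's and R2's payoffs gives 8q − 3 = −q + 3 ⇒ q = 2/3.

1/9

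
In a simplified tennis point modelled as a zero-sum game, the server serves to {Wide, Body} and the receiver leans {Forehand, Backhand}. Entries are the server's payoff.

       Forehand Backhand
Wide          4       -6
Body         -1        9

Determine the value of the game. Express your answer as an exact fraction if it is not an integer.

3/2

Row minima: Wide → -6, Body → -1; maximin = -1.
Column maxima: Forehand → 4, Backhand → 9; minimax = 4.
-1 ≠ 4, so there is no saddle point; optimal play is mixed.
Let the server play Wide with probability p. Expected payoff against Forehand: 4p + (-1)(1−p) = 5p − 1; against Backhand: (-6)p + 9(1−p) = −15p + 9.
Setting these equal: 5p − 1 = −15p + 9 ⇒ 20p = 10 ⇒ p = 1/2, and the value is (5)·(1/2) − 1 = 3/2.
For the receiver: with q = P(Forehand), equating Wide's and Body's payoffs gives 10q − 6 = −10q + 9 ⇒ q = 3/4.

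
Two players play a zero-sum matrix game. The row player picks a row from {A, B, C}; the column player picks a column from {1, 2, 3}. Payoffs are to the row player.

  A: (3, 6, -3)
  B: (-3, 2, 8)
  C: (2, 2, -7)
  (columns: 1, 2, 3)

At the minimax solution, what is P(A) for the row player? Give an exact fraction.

11/17

Row minima: A → -3, B → -3, C → -7; maximin = -3.
Column maxima: 1 → 3, 2 → 6, 3 → 8; minimax = 3.
-3 ≠ 3, so there is no saddle point; optimal play is mixed.
C is strictly dominated by A, so the row player never plays it.
With C eliminated, 2 is strictly dominated by 1 (it gives the row player strictly more in every remaining row), so the column player never plays it.
On the remaining 2×2 (A, B vs 1, 3):
Let the row player play A with probability p. Expected payoff against 1: 3p + (-3)(1−p) = 6p − 3; against 3: (-3)p + 8(1−p) = −11p + 8.
Setting these equal: 6p − 3 = −11p + 8 ⇒ 17p = 11 ⇒ p = 11/17, and the value is (6)·(11/17) − 3 = 15/17.
For the column player: with q = P(1), equating A's and B's payoffs gives 6q − 3 = −11q + 8 ⇒ q = 11/17.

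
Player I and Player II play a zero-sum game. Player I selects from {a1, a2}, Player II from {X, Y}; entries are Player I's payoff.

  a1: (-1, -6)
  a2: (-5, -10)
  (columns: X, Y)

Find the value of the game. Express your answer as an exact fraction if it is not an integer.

Row minima: a1 → -6, a2 → -10; maximin = -6.
Column maxima: X → -1, Y → -6; minimax = -6.
Since maximin = minimax = -6, there is a saddle point and the value is -6.

-6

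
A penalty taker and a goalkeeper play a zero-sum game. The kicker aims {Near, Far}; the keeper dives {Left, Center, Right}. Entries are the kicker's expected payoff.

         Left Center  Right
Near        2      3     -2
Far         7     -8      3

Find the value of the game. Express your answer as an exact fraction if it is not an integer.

-7/16

Row minima: Near → -2, Far → -8; maximin = -2.
Column maxima: Left → 7, Center → 3, Right → 3; minimax = 3.
-2 ≠ 3, so there is no saddle point; optimal play is mixed.
Left is strictly dominated by Right (it gives the kicker strictly more in every row), so the keeper never plays it.
On the remaining 2×2 (Near, Far vs Center, Right):
Let the kicker play Near with probability p. Expected payoff against Center: 3p + (-8)(1−p) = 11p − 8; against Right: (-2)p + 3(1−p) = −5p + 3.
Setting these equal: 11p − 8 = −5p + 3 ⇒ 16p = 11 ⇒ p = 11/16, and the value is (11)·(11/16) − 8 = -7/16.
For the keeper: with q = P(Center), equating Near's and Far's payoffs gives 5q − 2 = −11q + 3 ⇒ q = 5/16.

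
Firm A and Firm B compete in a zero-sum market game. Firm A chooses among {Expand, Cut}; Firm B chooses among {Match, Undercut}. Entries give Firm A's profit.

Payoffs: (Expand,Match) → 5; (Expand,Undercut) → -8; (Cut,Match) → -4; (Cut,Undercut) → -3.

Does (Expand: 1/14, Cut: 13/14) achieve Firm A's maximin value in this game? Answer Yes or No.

Yes

Against Match this mix gives (1/14)·5 + (13/14)·(-4) = -47/14.
Against Undercut this mix gives (1/14)·(-8) + (13/14)·(-3) = -47/14.
All of Firm B's active replies (Match, Undercut) yield -47/14, and no column does worse for Firm A. The mix makes Firm B indifferent and guarantees -47/14, so it is optimal.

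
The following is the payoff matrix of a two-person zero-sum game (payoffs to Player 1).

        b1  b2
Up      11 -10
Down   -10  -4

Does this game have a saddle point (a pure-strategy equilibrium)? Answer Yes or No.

No

Row minima: Up → -10, Down → -10; maximin = -10.
Column maxima: b1 → 11, b2 → -4; minimax = -4.
-10 ≠ -4, so no pure-strategy equilibrium exists.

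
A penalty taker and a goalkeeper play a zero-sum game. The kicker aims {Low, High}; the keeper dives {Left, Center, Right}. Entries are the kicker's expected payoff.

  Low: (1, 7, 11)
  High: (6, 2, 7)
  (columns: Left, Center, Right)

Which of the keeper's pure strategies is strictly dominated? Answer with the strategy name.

Right

Left holds the kicker's payoff strictly below Right in every row: 1 < 11, 6 < 7.
So Right is strictly dominated for the keeper.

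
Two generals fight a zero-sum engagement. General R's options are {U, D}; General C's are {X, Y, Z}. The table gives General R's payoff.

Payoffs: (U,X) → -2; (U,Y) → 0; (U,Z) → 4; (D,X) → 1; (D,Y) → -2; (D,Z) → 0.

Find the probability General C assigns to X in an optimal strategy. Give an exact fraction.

Row minima: U → -2, D → -2; maximin = -2.
Column maxima: X → 1, Y → 0, Z → 4; minimax = 0.
-2 ≠ 0, so there is no saddle point; optimal play is mixed.
Z is strictly dominated by Y (it gives General R strictly more in every row), so General C never plays it.
On the remaining 2×2 (U, D vs X, Y):
Let General R play U with probability p. Expected payoff against X: (-2)p + 1(1−p) = −3p + 1; against Y: 0p + (-2)(1−p) = 2p − 2.
Setting these equal: −3p + 1 = 2p − 2 ⇒ −5p = -3 ⇒ p = 3/5, and the value is (-3)·(3/5) + 1 = -4/5.
For General C: with q = P(X), equating U's and D's payoffs gives −2q = 3q − 2 ⇒ q = 2/5.

2/5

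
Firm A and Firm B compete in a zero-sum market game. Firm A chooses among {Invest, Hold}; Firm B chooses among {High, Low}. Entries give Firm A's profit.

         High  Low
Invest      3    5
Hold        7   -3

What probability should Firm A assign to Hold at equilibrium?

1/6

Row minima: Invest → 3, Hold → -3; maximin = 3.
Column maxima: High → 7, Low → 5; minimax = 5.
3 ≠ 5, so there is no saddle point; optimal play is mixed.
Let Firm A play Invest with probability p. Expected payoff against High: 3p + 7(1−p) = −4p + 7; against Low: 5p + (-3)(1−p) = 8p − 3.
Setting these equal: −4p + 7 = 8p − 3 ⇒ −12p = -10 ⇒ p = 5/6, and the value is (-4)·(5/6) + 7 = 11/3.
For Firm B: with q = P(High), equating Invest's and Hold's payoffs gives −2q + 5 = 10q − 3 ⇒ q = 2/3.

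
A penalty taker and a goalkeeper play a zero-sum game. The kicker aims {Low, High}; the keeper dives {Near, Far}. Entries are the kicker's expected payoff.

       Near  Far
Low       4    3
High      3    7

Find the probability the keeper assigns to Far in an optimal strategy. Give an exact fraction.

Row minima: Low → 3, High → 3; maximin = 3.
Column maxima: Near → 4, Far → 7; minimax = 4.
3 ≠ 4, so there is no saddle point; optimal play is mixed.
Let the kicker play Low with probability p. Expected payoff against Near: 4p + 3(1−p) = p + 3; against Far: 3p + 7(1−p) = −4p + 7.
Setting these equal: p + 3 = −4p + 7 ⇒ 5p = 4 ⇒ p = 4/5, and the value is (1)·(4/5) + 3 = 19/5.
For the keeper: with q = P(Near), equating Low's and High's payoffs gives q + 3 = −4q + 7 ⇒ q = 4/5.

1/5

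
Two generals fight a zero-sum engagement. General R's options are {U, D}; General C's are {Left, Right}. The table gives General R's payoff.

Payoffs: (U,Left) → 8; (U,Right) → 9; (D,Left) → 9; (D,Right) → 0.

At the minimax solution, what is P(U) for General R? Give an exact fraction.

Row minima: U → 8, D → 0; maximin = 8.
Column maxima: Left → 9, Right → 9; minimax = 9.
8 ≠ 9, so there is no saddle point; optimal play is mixed.
Let General R play U with probability p. Expected payoff against Left: 8p + 9(1−p) = −p + 9; against Right: 9p + 0(1−p) = 9p.
Setting these equal: −p + 9 = 9p ⇒ −10p = -9 ⇒ p = 9/10, and the value is (-1)·(9/10) + 9 = 81/10.
For General C: with q = P(Left), equating U's and D's payoffs gives −q + 9 = 9q ⇒ q = 9/10.

9/10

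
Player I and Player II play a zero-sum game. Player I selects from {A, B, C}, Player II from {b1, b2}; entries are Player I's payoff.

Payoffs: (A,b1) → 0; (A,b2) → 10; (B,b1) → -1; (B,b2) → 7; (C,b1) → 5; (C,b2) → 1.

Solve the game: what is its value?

Row minima: A → 0, B → -1, C → 1; maximin = 1.
Column maxima: b1 → 5, b2 → 10; minimax = 5.
1 ≠ 5, so there is no saddle point; optimal play is mixed.
B is strictly dominated by A, so Player I never plays it.
On the remaining 2×2 (A, C vs b1, b2):
Let Player I play A with probability p. Expected payoff against b1: 0p + 5(1−p) = −5p + 5; against b2: 10p + 1(1−p) = 9p + 1.
Setting these equal: −5p + 5 = 9p + 1 ⇒ −14p = -4 ⇒ p = 2/7, and the value is (-5)·(2/7) + 5 = 25/7.
For Player II: with q = P(b1), equating A's and C's payoffs gives −10q + 10 = 4q + 1 ⇒ q = 9/14.

25/7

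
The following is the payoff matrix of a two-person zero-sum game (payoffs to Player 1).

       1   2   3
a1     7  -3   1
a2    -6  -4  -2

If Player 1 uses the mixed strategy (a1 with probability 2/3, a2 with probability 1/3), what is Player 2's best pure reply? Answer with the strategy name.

If Player 2 plays 1, Player 1's expected payoff is (2/3)·7 + (1/3)·(-6) = 8/3.
If Player 2 plays 2, Player 1's expected payoff is (2/3)·(-3) + (1/3)·(-4) = -10/3.
If Player 2 plays 3, Player 1's expected payoff is (2/3)·1 + (1/3)·(-2) = 0.
Player 2 minimizes Player 1's payoff; the smallest is -10/3, so the best response is 2.

2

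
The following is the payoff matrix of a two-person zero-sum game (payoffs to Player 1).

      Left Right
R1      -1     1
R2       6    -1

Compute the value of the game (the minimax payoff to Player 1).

Row minima: R1 → -1, R2 → -1; maximin = -1.
Column maxima: Left → 6, Right → 1; minimax = 1.
-1 ≠ 1, so there is no saddle point; optimal play is mixed.
Let Player 1 play R1 with probability p. Expected payoff against Left: (-1)p + 6(1−p) = −7p + 6; against Right: 1p + (-1)(1−p) = 2p − 1.
Setting these equal: −7p + 6 = 2p − 1 ⇒ −9p = -7 ⇒ p = 7/9, and the value is (-7)·(7/9) + 6 = 5/9.
For Player 2: with q = P(Left), equating R1's and R2's payoffs gives −2q + 1 = 7q − 1 ⇒ q = 2/9.

5/9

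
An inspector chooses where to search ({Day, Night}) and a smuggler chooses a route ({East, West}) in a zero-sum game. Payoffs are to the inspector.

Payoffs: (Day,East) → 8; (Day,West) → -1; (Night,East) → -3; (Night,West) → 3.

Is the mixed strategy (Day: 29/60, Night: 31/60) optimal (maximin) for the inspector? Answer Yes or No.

Against East this mix gives (29/60)·8 + (31/60)·(-3) = 139/60.
Against West this mix gives (29/60)·(-1) + (31/60)·3 = 16/15.
The smuggler will play West, holding the inspector to 16/15. Shifting weight toward the row that does better against West would raise this floor (the equalizing mix achieves 7/5 against both West and East), so the proposed strategy is not optimal.

No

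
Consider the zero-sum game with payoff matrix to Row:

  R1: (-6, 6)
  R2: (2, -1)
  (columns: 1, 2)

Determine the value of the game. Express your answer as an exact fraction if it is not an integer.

Row minima: R1 → -6, R2 → -1; maximin = -1.
Column maxima: 1 → 2, 2 → 6; minimax = 2.
-1 ≠ 2, so there is no saddle point; optimal play is mixed.
Let Row play R1 with probability p. Expected payoff against 1: (-6)p + 2(1−p) = −8p + 2; against 2: 6p + (-1)(1−p) = 7p − 1.
Setting these equal: −8p + 2 = 7p − 1 ⇒ −15p = -3 ⇒ p = 1/5, and the value is (-8)·(1/5) + 2 = 2/5.
For Column: with q = P(1), equating R1's and R2's payoffs gives −12q + 6 = 3q − 1 ⇒ q = 7/15.

2/5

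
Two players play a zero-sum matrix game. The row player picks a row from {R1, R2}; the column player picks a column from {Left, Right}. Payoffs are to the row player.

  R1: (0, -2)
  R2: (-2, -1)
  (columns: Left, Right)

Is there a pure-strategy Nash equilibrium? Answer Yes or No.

Row minima: R1 → -2, R2 → -2; maximin = -2.
Column maxima: Left → 0, Right → -1; minimax = -1.
-2 ≠ -1, so no pure-strategy equilibrium exists.

No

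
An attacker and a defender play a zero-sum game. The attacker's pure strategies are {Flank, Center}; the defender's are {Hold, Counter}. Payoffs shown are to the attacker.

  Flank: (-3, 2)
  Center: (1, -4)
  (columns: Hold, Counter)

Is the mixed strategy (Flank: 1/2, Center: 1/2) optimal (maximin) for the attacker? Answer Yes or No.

Yes

Against Hold this mix gives (1/2)·(-3) + (1/2)·1 = -1.
Against Counter this mix gives (1/2)·2 + (1/2)·(-4) = -1.
All of the defender's active replies (Hold, Counter) yield -1, and no column does worse for the attacker. The mix makes the defender indifferent and guarantees -1, so it is optimal.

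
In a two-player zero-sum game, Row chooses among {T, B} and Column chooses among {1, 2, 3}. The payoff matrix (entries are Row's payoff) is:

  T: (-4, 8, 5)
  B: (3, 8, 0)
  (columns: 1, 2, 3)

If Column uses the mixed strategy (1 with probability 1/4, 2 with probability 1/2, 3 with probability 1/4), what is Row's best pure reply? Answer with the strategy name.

Expected payoff of T: (1/4)·(-4) + (1/2)·8 + (1/4)·5 = 17/4.
Expected payoff of B: (1/4)·3 + (1/2)·8 + (1/4)·0 = 19/4.
The largest is 19/4, so Row's best response is B.

B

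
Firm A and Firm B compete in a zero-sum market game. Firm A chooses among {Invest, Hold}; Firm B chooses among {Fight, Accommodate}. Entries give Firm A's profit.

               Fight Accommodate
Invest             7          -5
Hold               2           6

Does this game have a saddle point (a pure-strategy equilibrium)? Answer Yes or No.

No

Row minima: Invest → -5, Hold → 2; maximin = 2.
Column maxima: Fight → 7, Accommodate → 6; minimax = 6.
2 ≠ 6, so no pure-strategy equilibrium exists.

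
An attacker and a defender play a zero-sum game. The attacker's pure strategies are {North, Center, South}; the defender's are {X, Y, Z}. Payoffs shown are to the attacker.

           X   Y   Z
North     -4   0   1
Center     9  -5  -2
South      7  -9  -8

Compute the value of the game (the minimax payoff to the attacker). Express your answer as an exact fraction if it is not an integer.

-10/9

Row minima: North → -4, Center → -5, South → -9; maximin = -4.
Column maxima: X → 9, Y → 0, Z → 1; minimax = 0.
-4 ≠ 0, so there is no saddle point; optimal play is mixed.
South is strictly dominated by Center, so the attacker never plays it.
Z is strictly dominated by Y (it gives the attacker strictly more in every row), so the defender never plays it.
On the remaining 2×2 (North, Center vs X, Y):
Let the attacker play North with probability p. Expected payoff against X: (-4)p + 9(1−p) = −13p + 9; against Y: 0p + (-5)(1−p) = 5p − 5.
Setting these equal: −13p + 9 = 5p − 5 ⇒ −18p = -14 ⇒ p = 7/9, and the value is (-13)·(7/9) + 9 = -10/9.
For the defender: with q = P(X), equating North's and Center's payoffs gives −4q = 14q − 5 ⇒ q = 5/18.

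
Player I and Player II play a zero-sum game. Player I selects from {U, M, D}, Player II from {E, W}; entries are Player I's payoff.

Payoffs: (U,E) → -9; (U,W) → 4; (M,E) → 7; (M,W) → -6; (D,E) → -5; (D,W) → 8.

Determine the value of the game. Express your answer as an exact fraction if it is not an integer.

1

Row minima: U → -9, M → -6, D → -5; maximin = -5.
Column maxima: E → 7, W → 8; minimax = 7.
-5 ≠ 7, so there is no saddle point; optimal play is mixed.
U is strictly dominated by D, so Player I never plays it.
On the remaining 2×2 (M, D vs E, W):
Let Player I play M with probability p. Expected payoff against E: 7p + (-5)(1−p) = 12p − 5; against W: (-6)p + 8(1−p) = −14p + 8.
Setting these equal: 12p − 5 = −14p + 8 ⇒ 26p = 13 ⇒ p = 1/2, and the value is (12)·(1/2) − 5 = 1.
For Player II: with q = P(E), equating M's and D's payoffs gives 13q − 6 = −13q + 8 ⇒ q = 7/13.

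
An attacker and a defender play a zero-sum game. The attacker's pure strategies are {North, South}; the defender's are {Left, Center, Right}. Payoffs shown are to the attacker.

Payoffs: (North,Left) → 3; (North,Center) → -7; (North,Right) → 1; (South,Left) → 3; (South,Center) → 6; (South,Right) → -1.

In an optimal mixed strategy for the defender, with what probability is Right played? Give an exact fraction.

Row minima: North → -7, South → -1; maximin = -1.
Column maxima: Left → 3, Center → 6, Right → 1; minimax = 1.
-1 ≠ 1, so there is no saddle point; optimal play is mixed.
Left is strictly dominated by Right (it gives the attacker strictly more in every row), so the defender never plays it.
On the remaining 2×2 (North, South vs Center, Right):
Let the attacker play North with probability p. Expected payoff against Center: (-7)p + 6(1−p) = −13p + 6; against Right: 1p + (-1)(1−p) = 2p − 1.
Setting these equal: −13p + 6 = 2p − 1 ⇒ −15p = -7 ⇒ p = 7/15, and the value is (-13)·(7/15) + 6 = -1/15.
For the defender: with q = P(Center), equating North's and South's payoffs gives −8q + 1 = 7q − 1 ⇒ q = 2/15.

13/15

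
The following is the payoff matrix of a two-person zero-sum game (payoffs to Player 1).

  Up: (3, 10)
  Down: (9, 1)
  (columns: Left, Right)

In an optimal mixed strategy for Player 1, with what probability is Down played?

7/15

Row minima: Up → 3, Down → 1; maximin = 3.
Column maxima: Left → 9, Right → 10; minimax = 9.
3 ≠ 9, so there is no saddle point; optimal play is mixed.
Let Player 1 play Up with probability p. Expected payoff against Left: 3p + 9(1−p) = −6p + 9; against Right: 10p + 1(1−p) = 9p + 1.
Setting these equal: −6p + 9 = 9p + 1 ⇒ −15p = -8 ⇒ p = 8/15, and the value is (-6)·(8/15) + 9 = 29/5.
For Player 2: with q = P(Left), equating Up's and Down's payoffs gives −7q + 10 = 8q + 1 ⇒ q = 3/5.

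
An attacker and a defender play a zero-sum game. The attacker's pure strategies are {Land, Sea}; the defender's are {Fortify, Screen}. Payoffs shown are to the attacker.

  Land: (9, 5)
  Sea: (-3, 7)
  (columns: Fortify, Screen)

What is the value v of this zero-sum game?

39/7

Row minima: Land → 5, Sea → -3; maximin = 5.
Column maxima: Fortify → 9, Screen → 7; minimax = 7.
5 ≠ 7, so there is no saddle point; optimal play is mixed.
Let the attacker play Land with probability p. Expected payoff against Fortify: 9p + (-3)(1−p) = 12p − 3; against Screen: 5p + 7(1−p) = −2p + 7.
Setting these equal: 12p − 3 = −2p + 7 ⇒ 14p = 10 ⇒ p = 5/7, and the value is (12)·(5/7) − 3 = 39/7.
For the defender: with q = P(Fortify), equating Land's and Sea's payoffs gives 4q + 5 = −10q + 7 ⇒ q = 1/7.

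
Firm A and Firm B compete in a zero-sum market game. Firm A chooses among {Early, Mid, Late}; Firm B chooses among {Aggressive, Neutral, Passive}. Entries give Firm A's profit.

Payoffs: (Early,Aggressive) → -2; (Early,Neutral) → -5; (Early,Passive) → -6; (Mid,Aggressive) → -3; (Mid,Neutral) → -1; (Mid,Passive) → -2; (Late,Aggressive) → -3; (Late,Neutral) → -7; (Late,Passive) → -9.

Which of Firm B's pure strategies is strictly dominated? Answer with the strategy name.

Neutral

Passive holds Firm A's payoff strictly below Neutral in every row: -6 < -5, -2 < -1, -9 < -7.
So Neutral is strictly dominated for Firm B.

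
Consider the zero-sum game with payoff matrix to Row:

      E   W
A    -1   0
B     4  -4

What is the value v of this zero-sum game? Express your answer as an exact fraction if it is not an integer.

-4/9

Row minima: A → -1, B → -4; maximin = -1.
Column maxima: E → 4, W → 0; minimax = 0.
-1 ≠ 0, so there is no saddle point; optimal play is mixed.
Let Row play A with probability p. Expected payoff against E: (-1)p + 4(1−p) = −5p + 4; against W: 0p + (-4)(1−p) = 4p − 4.
Setting these equal: −5p + 4 = 4p − 4 ⇒ −9p = -8 ⇒ p = 8/9, and the value is (-5)·(8/9) + 4 = -4/9.
For Column: with q = P(E), equating A's and B's payoffs gives −q = 8q − 4 ⇒ q = 4/9.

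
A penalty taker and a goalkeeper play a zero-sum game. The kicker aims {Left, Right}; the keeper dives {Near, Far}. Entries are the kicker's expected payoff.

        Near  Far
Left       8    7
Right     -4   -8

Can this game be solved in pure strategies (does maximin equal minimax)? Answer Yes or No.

Yes

Row minima: Left → 7, Right → -8; maximin = 7.
Column maxima: Near → 8, Far → 7; minimax = 7.
maximin = minimax = 7, so a saddle point exists.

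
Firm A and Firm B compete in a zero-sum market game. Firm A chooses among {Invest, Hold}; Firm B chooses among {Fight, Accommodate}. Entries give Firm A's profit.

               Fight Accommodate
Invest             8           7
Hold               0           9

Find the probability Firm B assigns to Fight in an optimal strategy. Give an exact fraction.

Row minima: Invest → 7, Hold → 0; maximin = 7.
Column maxima: Fight → 8, Accommodate → 9; minimax = 8.
7 ≠ 8, so there is no saddle point; optimal play is mixed.
Let Firm A play Invest with probability p. Expected payoff against Fight: 8p + 0(1−p) = 8p; against Accommodate: 7p + 9(1−p) = −2p + 9.
Setting these equal: 8p = −2p + 9 ⇒ 10p = 9 ⇒ p = 9/10, and the value is (8)·(9/10) = 36/5.
For Firm B: with q = P(Fight), equating Invest's and Hold's payoffs gives q + 7 = −9q + 9 ⇒ q = 1/5.

1/5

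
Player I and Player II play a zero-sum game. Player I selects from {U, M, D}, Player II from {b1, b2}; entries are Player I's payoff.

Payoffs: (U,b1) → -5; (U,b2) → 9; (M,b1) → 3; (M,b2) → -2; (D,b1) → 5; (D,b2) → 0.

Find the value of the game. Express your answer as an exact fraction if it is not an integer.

45/19

Row minima: U → -5, M → -2, D → 0; maximin = 0.
Column maxima: b1 → 5, b2 → 9; minimax = 5.
0 ≠ 5, so there is no saddle point; optimal play is mixed.
M is strictly dominated by D, so Player I never plays it.
On the remaining 2×2 (U, D vs b1, b2):
Let Player I play U with probability p. Expected payoff against b1: (-5)p + 5(1−p) = −10p + 5; against b2: 9p + 0(1−p) = 9p.
Setting these equal: −10p + 5 = 9p ⇒ −19p = -5 ⇒ p = 5/19, and the value is (-10)·(5/19) + 5 = 45/19.
For Player II: with q = P(b1), equating U's and D's payoffs gives −14q + 9 = 5q ⇒ q = 9/19.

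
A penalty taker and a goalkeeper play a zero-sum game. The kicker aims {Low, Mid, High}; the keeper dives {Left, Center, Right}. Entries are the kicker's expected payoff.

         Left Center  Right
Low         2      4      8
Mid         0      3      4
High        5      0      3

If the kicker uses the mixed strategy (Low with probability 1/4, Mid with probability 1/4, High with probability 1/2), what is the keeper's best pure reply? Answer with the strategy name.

If the keeper plays Left, the kicker's expected payoff is (1/4)·2 + (1/4)·0 + (1/2)·5 = 3.
If the keeper plays Center, the kicker's expected payoff is (1/4)·4 + (1/4)·3 + (1/2)·0 = 7/4.
If the keeper plays Right, the kicker's expected payoff is (1/4)·8 + (1/4)·4 + (1/2)·3 = 9/2.
The keeper minimizes the kicker's payoff; the smallest is 7/4, so the best response is Center.

Center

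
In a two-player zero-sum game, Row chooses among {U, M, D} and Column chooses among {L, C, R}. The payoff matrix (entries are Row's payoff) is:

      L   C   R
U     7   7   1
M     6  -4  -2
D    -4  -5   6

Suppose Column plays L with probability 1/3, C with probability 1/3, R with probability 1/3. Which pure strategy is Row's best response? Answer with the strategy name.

U

Expected payoff of U: (1/3)·7 + (1/3)·7 + (1/3)·1 = 5.
Expected payoff of M: (1/3)·6 + (1/3)·(-4) + (1/3)·(-2) = 0.
Expected payoff of D: (1/3)·(-4) + (1/3)·(-5) + (1/3)·6 = -1.
The largest is 5, so Row's best response is U.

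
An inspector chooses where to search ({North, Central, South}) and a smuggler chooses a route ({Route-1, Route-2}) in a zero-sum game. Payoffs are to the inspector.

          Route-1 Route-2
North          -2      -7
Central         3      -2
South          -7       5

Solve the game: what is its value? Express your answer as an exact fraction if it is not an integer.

1/17

Row minima: North → -7, Central → -2, South → -7; maximin = -2.
Column maxima: Route-1 → 3, Route-2 → 5; minimax = 3.
-2 ≠ 3, so there is no saddle point; optimal play is mixed.
North is strictly dominated by Central, so the inspector never plays it.
On the remaining 2×2 (Central, South vs Route-1, Route-2):
Let the inspector play Central with probability p. Expected payoff against Route-1: 3p + (-7)(1−p) = 10p − 7; against Route-2: (-2)p + 5(1−p) = −7p + 5.
Setting these equal: 10p − 7 = −7p + 5 ⇒ 17p = 12 ⇒ p = 12/17, and the value is (10)·(12/17) − 7 = 1/17.
For the smuggler: with q = P(Route-1), equating Central's and South's payoffs gives 5q − 2 = −12q + 5 ⇒ q = 7/17.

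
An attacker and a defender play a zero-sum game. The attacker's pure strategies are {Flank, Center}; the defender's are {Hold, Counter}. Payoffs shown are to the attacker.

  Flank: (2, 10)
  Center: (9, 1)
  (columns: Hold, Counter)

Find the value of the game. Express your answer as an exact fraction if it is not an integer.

Row minima: Flank → 2, Center → 1; maximin = 2.
Column maxima: Hold → 9, Counter → 10; minimax = 9.
2 ≠ 9, so there is no saddle point; optimal play is mixed.
Let the attacker play Flank with probability p. Expected payoff against Hold: 2p + 9(1−p) = −7p + 9; against Counter: 10p + 1(1−p) = 9p + 1.
Setting these equal: −7p + 9 = 9p + 1 ⇒ −16p = -8 ⇒ p = 1/2, and the value is (-7)·(1/2) + 9 = 11/2.
For the defender: with q = P(Hold), equating Flank's and Center's payoffs gives −8q + 10 = 8q + 1 ⇒ q = 9/16.

11/2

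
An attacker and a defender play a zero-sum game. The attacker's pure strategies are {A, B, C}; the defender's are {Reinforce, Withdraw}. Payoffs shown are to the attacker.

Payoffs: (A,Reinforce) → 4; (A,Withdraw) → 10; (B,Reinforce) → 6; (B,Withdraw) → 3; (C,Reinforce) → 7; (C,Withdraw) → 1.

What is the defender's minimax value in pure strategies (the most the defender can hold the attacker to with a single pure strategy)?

Column maxima: Reinforce → 7, Withdraw → 10.
The smallest of these is 7.

7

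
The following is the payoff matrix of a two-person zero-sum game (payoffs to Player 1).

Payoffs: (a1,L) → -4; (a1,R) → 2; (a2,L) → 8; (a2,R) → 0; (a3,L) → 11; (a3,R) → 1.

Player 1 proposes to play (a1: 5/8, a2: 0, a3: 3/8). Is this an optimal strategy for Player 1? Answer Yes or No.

Yes

Against L this mix gives (5/8)·(-4) + (3/8)·11 = 13/8.
Against R this mix gives (5/8)·2 + (3/8)·1 = 13/8.
All of Player 2's active replies (L, R) yield 13/8, and no column does worse for Player 1. The mix makes Player 2 indifferent and guarantees 13/8, so it is optimal.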